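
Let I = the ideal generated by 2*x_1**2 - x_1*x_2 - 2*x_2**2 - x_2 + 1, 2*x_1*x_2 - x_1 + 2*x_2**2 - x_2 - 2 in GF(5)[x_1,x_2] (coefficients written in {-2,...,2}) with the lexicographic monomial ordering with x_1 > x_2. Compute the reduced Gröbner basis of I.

f_1 = 2*x_1**2 - x_1*x_2 - 2*x_2**2 - x_2 + 1, LT = x_1**2.
f_2 = 2*x_1*x_2 - x_1 + 2*x_2**2 - x_2 - 2, LT = x_1*x_2.

S(f_1,f_2): lcm = x_1**2*x_2. S = -2*x_1**2 + x_1*x_2**2 - 2*x_1*x_2 + x_1 - x_2**3 + 2*x_2**2 - 2*x_2.
  reduce S modulo (f_1, f_2):
  remainder x_1 - 2*x_2**3 - 2*x_2**2 - 2*x_2 + 1 ≠ 0; add g_3 = x_1 - 2*x_2**3 - 2*x_2**2 - 2*x_2 + 1 to the basis.

S(f_1,g_3): lcm = x_1**2. S = 2*x_1*x_2**3 + 2*x_1*x_2**2 - x_1*x_2 - x_1 - x_2**2 + 2*x_2 - 2.
  reduce S modulo (f_1, f_2, g_3):
  remainder -2*x_2**4 - x_2**3 - 2*x_2**2 - 2 ≠ 0; add g_4 = -2*x_2**4 - x_2**3 - 2*x_2**2 - 2 to the basis.

The other S-polynomials (S(f_2,g_3), S(f_1,g_4), S(f_2,g_4), S(g_3,g_4)) all reduce to 0 modulo the current basis, so we have a Gröbner basis.
Inter-reduce: drop elements whose leading term is divisible by another's, tail-reduce, and make monic.

G = {x_1 - 2*x_2**3 - 2*x_2**2 - 2*x_2 + 1, x_2**4 - 2*x_2**3 + x_2**2 + 1}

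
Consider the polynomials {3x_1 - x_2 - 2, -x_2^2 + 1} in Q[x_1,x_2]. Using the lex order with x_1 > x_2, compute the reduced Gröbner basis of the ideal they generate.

G = {x_1 - 1/3x_2 - 2/3, x_2^2 - 1}

This is the nonlinear analogue of row-reducing a linear system.

f_1 = 3x_1 - x_2 - 2, LT = x_1.
f_2 = -x_2^2 + 1, LT = x_2^2.

The S-polynomials (S(f_1,f_2)) all reduce to 0 modulo the current basis, so we have a Gröbner basis.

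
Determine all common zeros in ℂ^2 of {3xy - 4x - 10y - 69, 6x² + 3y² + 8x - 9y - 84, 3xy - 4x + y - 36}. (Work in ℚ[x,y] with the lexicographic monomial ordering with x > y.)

Compute a lex Gröbner basis by Buchberger's algorithm.
f_1 = 3xy - 4x - 10y - 69, LT = xy.
f_2 = 6x² + 8x + 3y² - 9y - 84, LT = x².
f_3 = 3xy - 4x + y - 36, LT = xy.

S(f_1,f_2): lcm = x²y. S = -4/3x² - 14/3xy - 23x - ½y³ + 3/2y² + 14y.
  leading term x²: subtract (-2/9)·f_2 from -4/3x² - 14/3xy - 23x - ½y³ + 3/2y² + 14y → -14/3xy - 191/9x - ½y³ + 13/6y² + 12y - 56/3
  leading term xy: subtract (-14/9)·f_1 from -14/3xy - 191/9x - ½y³ + 13/6y² + 12y - 56/3 → -247/9x - ½y³ + 13/6y² - 32/9y - 126
  leading term x: no divisor's leading term divides it; move -247/9x to the remainder.
  leading term y³: no divisor's leading term divides it; move -½y³ to the remainder.
  leading term y²: no divisor's leading term divides it; move 13/6y² to the remainder.
  leading term y: no divisor's leading term divides it; move -32/9y to the remainder.
  leading term 1: no divisor's leading term divides it; move -126 to the remainder.
  remainder -247/9x - ½y³ + 13/6y² - 32/9y - 126 ≠ 0; add h_4 = -247/9x - ½y³ + 13/6y² - 32/9y - 126 to the basis.

S(f_1,f_3): lcm = xy. S = -11/3y - 11.
  leading term y: no divisor's leading term divides it; move -11/3y to the remainder.
  leading term 1: no divisor's leading term divides it; move -11 to the remainder.
  remainder -11/3y - 11 ≠ 0; add h_5 = -11/3y - 11 to the basis.

The other S-polynomials (S(f_2,f_3), S(f_1,h_4), S(f_2,h_4), S(f_3,h_4), S(f_1,h_5), S(f_2,h_5), S(f_3,h_5), S(h_4,h_5)) all reduce to 0 modulo the current basis, so we have a Gröbner basis.
Inter-reduce: drop elements whose leading term is divisible by another's, tail-reduce, and make monic.
Reduced Gröbner basis: {x + 3, y + 3}.

From the last basis element, y + 3 = 0, so y takes values in {-3}. Each choice, substituted upward through the basis, yields the corresponding point(s) of the solution set.
  y = -3: the earlier basis element becomes x + 3 = 0, giving x = -3 — point (-3, -3).
Substituting each solution back into the original system confirms all equations vanish.

{(-3, -3)}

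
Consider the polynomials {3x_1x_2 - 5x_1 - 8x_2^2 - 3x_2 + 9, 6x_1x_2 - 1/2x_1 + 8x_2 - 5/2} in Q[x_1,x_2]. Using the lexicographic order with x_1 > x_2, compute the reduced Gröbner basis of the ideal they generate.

f_1 = 3x_1x_2 - 5x_1 - 8x_2^2 - 3x_2 + 9, LT = x_1x_2.
f_2 = 6x_1x_2 - 1/2x_1 + 8x_2 - 5/2, LT = x_1x_2.

S(f_1,f_2): lcm = x_1x_2. S = -19/12x_1 - 8/3x_2^2 - 7/3x_2 + 41/12.
  leading term x_1: no divisor's leading term divides it; move -19/12x_1 to the remainder.
  leading term x_2^2: no divisor's leading term divides it; move -8/3x_2^2 to the remainder.
  leading term x_2: no divisor's leading term divides it; move -7/3x_2 to the remainder.
  leading term 1: no divisor's leading term divides it; move 41/12 to the remainder.
  remainder -19/12x_1 - 8/3x_2^2 - 7/3x_2 + 41/12 ≠ 0; add g_3 = -19/12x_1 - 8/3x_2^2 - 7/3x_2 + 41/12 to the basis.

S(f_1,g_3): lcm = x_1x_2. S = -5/3x_1 - 32/19x_2^3 - 236/57x_2^2 + 22/19x_2 + 3.
  leading term x_1: subtract (20/19)·g_3 from -5/3x_1 - 32/19x_2^3 - 236/57x_2^2 + 22/19x_2 + 3 → -32/19x_2^3 - 4/3x_2^2 + 206/57x_2 - 34/57
  leading term x_2^3: no divisor's leading term divides it; move -32/19x_2^3 to the remainder.
  leading term x_2^2: no divisor's leading term divides it; move -4/3x_2^2 to the remainder.
  leading term x_2: no divisor's leading term divides it; move 206/57x_2 to the remainder.
  leading term 1: no divisor's leading term divides it; move -34/57 to the remainder.
  remainder -32/19x_2^3 - 4/3x_2^2 + 206/57x_2 - 34/57 ≠ 0; add g_4 = -32/19x_2^3 - 4/3x_2^2 + 206/57x_2 - 34/57 to the basis.

The other S-polynomials (S(f_2,g_3), S(f_1,g_4), S(f_2,g_4), S(g_3,g_4)) all reduce to 0 modulo the current basis, so we have a Gröbner basis.
Inter-reduce: drop elements whose leading term is divisible by another's, tail-reduce, and make monic.

G = {x_1 + 32/19x_2^2 + 28/19x_2 - 41/19, x_2^3 + 19/24x_2^2 - 103/48x_2 + 17/48}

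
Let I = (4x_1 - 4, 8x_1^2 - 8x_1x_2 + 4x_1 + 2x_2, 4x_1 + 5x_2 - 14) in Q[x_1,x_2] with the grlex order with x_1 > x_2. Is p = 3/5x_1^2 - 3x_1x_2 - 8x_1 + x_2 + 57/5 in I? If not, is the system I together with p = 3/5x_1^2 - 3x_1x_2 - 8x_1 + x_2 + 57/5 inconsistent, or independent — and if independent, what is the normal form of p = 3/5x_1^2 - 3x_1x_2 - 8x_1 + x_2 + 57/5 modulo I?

First compute the reduced Gröbner basis of I by Buchberger's algorithm.
f_1 = 4x_1 - 4, LT = x_1.
f_2 = 8x_1^2 - 8x_1x_2 + 4x_1 + 2x_2, LT = x_1^2.
f_3 = 4x_1 + 5x_2 - 14, LT = x_1.

S(f_1,f_2): lcm = x_1^2. S = x_1x_2 - 3/2x_1 - 1/4x_2.
  leading term x_1x_2: subtract (1/4x_2)·f_1 from x_1x_2 - 3/2x_1 - 1/4x_2 → -3/2x_1 + 3/4x_2
  leading term x_1: subtract (-3/8)·f_1 from -3/2x_1 + 3/4x_2 → 3/4x_2 - 3/2
  leading term x_2: no divisor's leading term divides it; move 3/4x_2 to the remainder.
  leading term 1: no divisor's leading term divides it; move -3/2 to the remainder.
  remainder 3/4x_2 - 3/2 ≠ 0; add h_4 = 3/4x_2 - 3/2 to the basis.

The other S-polynomials (S(f_1,f_3), S(f_2,f_3), S(f_1,h_4), S(f_2,h_4), S(f_3,h_4)) all reduce to 0 modulo the current basis, so we have a Gröbner basis.
Inter-reduce: drop elements whose leading term is divisible by another's, tail-reduce, and make monic.
Reduced Gröbner basis: {x_1 - 1, x_2 - 2}.
Label its elements g_1 = x_1 - 1, g_2 = x_2 - 2.

Reduce p = 3/5x_1^2 - 3x_1x_2 - 8x_1 + x_2 + 57/5 modulo G:
  leading term x_1^2: subtract (3/5x_1)·g_1 from 3/5x_1^2 - 3x_1x_2 - 8x_1 + x_2 + 57/5 → -3x_1x_2 - 37/5x_1 + x_2 + 57/5
  leading term x_1x_2: subtract (-3x_2)·g_1 from -3x_1x_2 - 37/5x_1 + x_2 + 57/5 → -37/5x_1 - 2x_2 + 57/5
  leading term x_1: subtract (-37/5)·g_1 from -37/5x_1 - 2x_2 + 57/5 → -2x_2 + 4
  leading term x_2: subtract (-2)·g_2 from -2x_2 + 4 → 0
  normal form = 0.
Since the normal form is 0, p ∈ I.

The remainder on division by a Gröbner basis is unique — it is the normal form.

3/5x_1^2 - 3x_1x_2 - 8x_1 + x_2 + 57/5 lies in I (it reduces to 0).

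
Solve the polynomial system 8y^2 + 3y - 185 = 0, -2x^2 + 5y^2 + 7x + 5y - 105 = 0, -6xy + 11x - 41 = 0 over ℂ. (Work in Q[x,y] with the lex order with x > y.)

{(1, -5)}

Compute a lex Gröbner basis by Buchberger's algorithm.
f_1 = 8y^2 + 3y - 185, LT = y^2.
f_2 = -2x^2 + 7x + 5y^2 + 5y - 105, LT = x^2.
f_3 = -6xy + 11x - 41, LT = xy.

S(f_1,f_3): lcm = xy^2. S = 53/24xy - 185/8x - 41/6y.
  leading term xy: subtract (-53/144)·f_3 from 53/24xy - 185/8x - 41/6y → -2747/144x - 41/6y - 2173/144
  leading term x: no divisor's leading term divides it; move -2747/144x to the remainder.
  leading term y: no divisor's leading term divides it; move -41/6y to the remainder.
  leading term 1: no divisor's leading term divides it; move -2173/144 to the remainder.
  remainder -2747/144x - 41/6y - 2173/144 ≠ 0; add h_4 = -2747/144x - 41/6y - 2173/144 to the basis.

S(f_2,f_3): lcm = x^2y. S = 11/6x^2 - 7/2xy - 41/6x - 5/2y^3 - 5/2y^2 + 105/2y.
  leading term x^2: subtract (-11/12)·f_2 from 11/6x^2 - 7/2xy - 41/6x - 5/2y^3 - 5/2y^2 + 105/2y → -7/2xy - 5/12x - 5/2y^3 + 25/12y^2 + 685/12y - 385/4
  leading term xy: subtract (7/12)·f_3 from -7/2xy - 5/12x - 5/2y^3 + 25/12y^2 + 685/12y - 385/4 → -41/6x - 5/2y^3 + 25/12y^2 + 685/12y - 217/3
  leading term x: subtract (24/67)·h_4 from -41/6x - 5/2y^3 + 25/12y^2 + 685/12y - 217/3 → -5/2y^3 + 25/12y^2 + 47863/804y - 26905/402
  leading term y^3: subtract (-5/16y)·f_1 from -5/2y^3 + 25/12y^2 + 47863/804y - 26905/402 → 145/48y^2 + 5527/3216y - 26905/402
  leading term y^2: subtract (145/384)·f_1 from 145/48y^2 + 5527/3216y - 26905/402 → 15071/25728y + 75355/25728
  leading term y: no divisor's leading term divides it; move 15071/25728y to the remainder.
  leading term 1: no divisor's leading term divides it; move 75355/25728 to the remainder.
  remainder 15071/25728y + 75355/25728 ≠ 0; add h_5 = 15071/25728y + 75355/25728 to the basis.

The other S-polynomials (S(f_1,f_2), S(f_1,h_4), S(f_2,h_4), S(f_3,h_4), S(f_1,h_5), S(f_2,h_5), S(f_3,h_5), S(h_4,h_5)) all reduce to 0 modulo the current basis, so we have a Gröbner basis.
Inter-reduce: drop elements whose leading term is divisible by another's, tail-reduce, and make monic.
Reduced Gröbner basis: {x - 1, y + 5}.

Elimination: the polynomial y + 5 lies in the elimination ideal for y, so y ∈ {-5}. For each such y, the remaining basis elements (now univariate) give the rest of the solution.
  y = -5: the earlier basis element becomes x - 1 = 0, giving x = 1 — point (1, -5).
Check: every point annihilates each of the original generators.
This is the nonlinear analogue of row-reducing a linear system.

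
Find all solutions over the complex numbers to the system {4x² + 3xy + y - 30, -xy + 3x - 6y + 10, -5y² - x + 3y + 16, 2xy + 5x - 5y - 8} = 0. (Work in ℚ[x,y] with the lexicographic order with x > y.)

Compute a lex Gröbner basis by Buchberger's algorithm.
f_1 = 4x² + 3xy + y - 30, LT = x².
f_2 = -xy + 3x - 6y + 10, LT = xy.
f_3 = -x - 5y² + 3y + 16, LT = x.
f_4 = 2xy + 5x - 5y - 8, LT = xy.

S(f_1,f_2): lcm = x²y. S = 3x² + ¾xy² - 6xy + 10x + ¼y² - 15/2y.
  leading term x²: subtract (¾)·f_1 from 3x² + ¾xy² - 6xy + 10x + ¼y² - 15/2y → ¾xy² - 33/4xy + 10x + ¼y² - 33/4y + 45/2
  leading term xy²: subtract (-¾y)·f_2 from ¾xy² - 33/4xy + 10x + ¼y² - 33/4y + 45/2 → -6xy + 10x - 17/4y² - ¾y + 45/2
  leading term xy: subtract (6)·f_2 from -6xy + 10x - 17/4y² - ¾y + 45/2 → -8x - 17/4y² + 141/4y - 75/2
  leading term x: subtract (8)·f_3 from -8x - 17/4y² + 141/4y - 75/2 → 143/4y² + 45/4y - 331/2
  leading term y²: no divisor's leading term divides it; move 143/4y² to the remainder.
  leading term y: no divisor's leading term divides it; move 45/4y to the remainder.
  leading term 1: no divisor's leading term divides it; move -331/2 to the remainder.
  remainder 143/4y² + 45/4y - 331/2 ≠ 0; add h_5 = 143/4y² + 45/4y - 331/2 to the basis.

S(f_1,f_3): lcm = x². S = -5xy² + 15/4xy + 16x + ¼y - 15/2.
  leading term xy²: subtract (5y)·f_2 from -5xy² + 15/4xy + 16x + ¼y - 15/2 → -45/4xy + 16x + 30y² - 199/4y - 15/2
  leading term xy: subtract (45/4)·f_2 from -45/4xy + 16x + 30y² - 199/4y - 15/2 → -71/4x + 30y² + 71/4y - 120
  leading term x: subtract (71/4)·f_3 from -71/4x + 30y² + 71/4y - 120 → 475/4y² - 71/2y - 404
  leading term y²: subtract (475/143)·h_5 from 475/4y² - 71/2y - 404 → -41681/572y + 41681/286
  leading term y: no divisor's leading term divides it; move -41681/572y to the remainder.
  leading term 1: no divisor's leading term divides it; move 41681/286 to the remainder.
  remainder -41681/572y + 41681/286 ≠ 0; add h_6 = -41681/572y + 41681/286 to the basis.

S(f_1,f_4): lcm = x²y. S = -5/2x² + ¾xy² + 5/2xy + 4x + ¼y² - 15/2y.
  leading term x²: subtract (-⅝)·f_1 from -5/2x² + ¾xy² + 5/2xy + 4x + ¼y² - 15/2y → ¾xy² + 35/8xy + 4x + ¼y² - 55/8y - 75/4
  leading term xy²: subtract (-¾y)·f_2 from ¾xy² + 35/8xy + 4x + ¼y² - 55/8y - 75/4 → 53/8xy + 4x - 17/4y² + ⅝y - 75/4
  leading term xy: subtract (-53/8)·f_2 from 53/8xy + 4x - 17/4y² + ⅝y - 75/4 → 191/8x - 17/4y² - 313/8y + 95/2
  leading term x: subtract (-191/8)·f_3 from 191/8x - 17/4y² - 313/8y + 95/2 → -989/8y² + 65/2y + 859/2
  leading term y²: subtract (-989/286)·h_5 from -989/8y² + 65/2y + 859/2 → 81685/1144y - 81685/572
  leading term y: subtract (-81685/83362)·h_6 from 81685/1144y - 81685/572 → 0
  remainder 0.

S(f_2,f_3): lcm = xy. S = -3x - 5y³ + 3y² + 22y - 10.
  leading term x: subtract (3)·f_3 from -3x - 5y³ + 3y² + 22y - 10 → -5y³ + 18y² + 13y - 58
  leading term y³: subtract (-20/143y)·h_5 from -5y³ + 18y² + 13y - 58 → 2799/143y² - 1451/143y - 58
  leading term y²: subtract (11196/20449)·h_5 from 2799/143y² - 1451/143y - 58 → -333448/20449y + 666896/20449
  leading term y: subtract (32/143)·h_6 from -333448/20449y + 666896/20449 → 0
  remainder 0.

S(f_2,f_4): lcm = xy. S = -11/2x + 17/2y - 6.
  leading term x: subtract (11/2)·f_3 from -11/2x + 17/2y - 6 → 55/2y² - 8y - 94
  leading term y²: subtract (10/13)·h_5 from 55/2y² - 8y - 94 → -433/26y + 433/13
  leading term y: subtract (9526/41681)·h_6 from -433/26y + 433/13 → 0
  remainder 0.

S(f_3,f_4): lcm = xy. S = -5/2x + 5y³ - 3y² - 27/2y + 4.
  leading term x: subtract (5/2)·f_3 from -5/2x + 5y³ - 3y² - 27/2y + 4 → 5y³ + 19/2y² - 21y - 36
  leading term y³: subtract (20/143y)·h_5 from 5y³ + 19/2y² - 21y - 36 → 2267/286y² + 307/143y - 36
  leading term y²: subtract (4534/20449)·h_5 from 2267/286y² + 307/143y - 36 → -14213/40898y + 14213/20449
  leading term y: subtract (28426/5960383)·h_6 from -14213/40898y + 14213/20449 → 0
  remainder 0.

S(f_1,h_5): leading monomials are coprime, so the S-polynomial reduces to 0 (Buchberger's first criterion).
S(f_2,h_5): lcm = xy². S = -474/143xy + 662/143x + 6y² - 10y.
  leading term xy: subtract (474/143)·f_2 from -474/143xy + 662/143x + 6y² - 10y → -760/143x + 6y² + 1414/143y - 4740/143
  leading term x: subtract (760/143)·f_3 from -760/143x + 6y² + 1414/143y - 4740/143 → 4658/143y² - 866/143y - 1300/11
  leading term y²: subtract (18632/20449)·h_5 from 4658/143y² - 866/143y - 1300/11 → -333448/20449y + 666896/20449
  leading term y: subtract (32/143)·h_6 from -333448/20449y + 666896/20449 → 0
  remainder 0.

S(f_3,h_5): leading monomials are coprime, so the S-polynomial reduces to 0 (Buchberger's first criterion).
S(f_4,h_5): lcm = xy². S = 625/286xy + 662/143x - 5/2y² - 4y.
  leading term xy: subtract (-625/286)·f_2 from 625/286xy + 662/143x - 5/2y² - 4y → 3199/286x - 5/2y² - 2447/143y + 3125/143
  leading term x: subtract (-3199/286)·f_3 from 3199/286x - 5/2y² - 2447/143y + 3125/143 → -8355/143y² + 4703/286y + 2209/11
  leading term y²: subtract (-33420/20449)·h_5 from -8355/143y² + 4703/286y + 2209/11 → 1424479/40898y - 1424479/20449
  leading term y: subtract (-2848958/5960383)·h_6 from 1424479/40898y - 1424479/20449 → 0
  remainder 0.

S(f_1,h_6): leading monomials are coprime, so the S-polynomial reduces to 0 (Buchberger's first criterion).
S(f_2,h_6): lcm = xy. S = -x + 6y - 10.
  leading term x: subtract (1)·f_3 from -x + 6y - 10 → 5y² + 3y - 26
  leading term y²: subtract (20/143)·h_5 from 5y² + 3y - 26 → 204/143y - 408/143
  leading term y: subtract (-816/41681)·h_6 from 204/143y - 408/143 → 0
  remainder 0.

S(f_3,h_6): leading monomials are coprime, so the S-polynomial reduces to 0 (Buchberger's first criterion).
S(f_4,h_6): lcm = xy. S = 9/2x - 5/2y - 4.
  leading term x: subtract (-9/2)·f_3 from 9/2x - 5/2y - 4 → -45/2y² + 11y + 68
  leading term y²: subtract (-90/143)·h_5 from -45/2y² + 11y + 68 → 5171/286y - 5171/143
  leading term y: subtract (-10342/41681)·h_6 from 5171/286y - 5171/143 → 0
  remainder 0.

S(h_5,h_6): lcm = y². S = 331/143y - 662/143.
  leading term y: subtract (-1324/41681)·h_6 from 331/143y - 662/143 → 0
  remainder 0.

Every S-polynomial of the final basis reduces to 0, so we have a Gröbner basis.
Inter-reduce: drop elements whose leading term is divisible by another's, tail-reduce, and make monic.
Reduced Gröbner basis: {x - 2, y - 2}.

The lex basis is triangular: the last element involves only y. Solving y - 2 = 0 gives y ∈ {2}; substituting each value into the earlier elements determines the remaining variables.
  y = 2: the earlier basis element becomes x - 2 = 0, giving x = 2 — point (2, 2).
Substituting each solution back into the original system confirms all equations vanish.

{(2, 2)}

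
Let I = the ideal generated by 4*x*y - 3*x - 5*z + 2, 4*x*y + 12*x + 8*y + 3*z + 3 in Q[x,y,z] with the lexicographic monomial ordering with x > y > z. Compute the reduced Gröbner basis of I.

f_1 = 4*x*y - 3*x - 5*z + 2, LT = x*y.
f_2 = 4*x*y + 12*x + 8*y + 3*z + 3, LT = x*y.

S(f_1,f_2): lcm = x*y. S = -15/4*x - 2*y - 2*z - 1/4.
  leading term x: no divisor's leading term divides it; move -15/4*x to the remainder.
  leading term y: no divisor's leading term divides it; move -2*y to the remainder.
  leading term z: no divisor's leading term divides it; move -2*z to the remainder.
  leading term 1: no divisor's leading term divides it; move -1/4 to the remainder.
  remainder -15/4*x - 2*y - 2*z - 1/4 ≠ 0; add g_3 = -15/4*x - 2*y - 2*z - 1/4 to the basis.

S(f_1,g_3): lcm = x*y. S = -3/4*x - 8/15*y**2 - 8/15*y*z - 1/15*y - 5/4*z + 1/2.
  leading term x: subtract (1/5)·g_3 from -3/4*x - 8/15*y**2 - 8/15*y*z - 1/15*y - 5/4*z + 1/2 → -8/15*y**2 - 8/15*y*z + 1/3*y - 17/20*z + 11/20
  leading term y**2: no divisor's leading term divides it; move -8/15*y**2 to the remainder.
  leading term y*z: no divisor's leading term divides it; move -8/15*y*z to the remainder.
  leading term y: no divisor's leading term divides it; move 1/3*y to the remainder.
  leading term z: no divisor's leading term divides it; move -17/20*z to the remainder.
  leading term 1: no divisor's leading term divides it; move 11/20 to the remainder.
  remainder -8/15*y**2 - 8/15*y*z + 1/3*y - 17/20*z + 11/20 ≠ 0; add g_4 = -8/15*y**2 - 8/15*y*z + 1/3*y - 17/20*z + 11/20 to the basis.

The other S-polynomials (S(f_2,g_3), S(f_1,g_4), S(f_2,g_4), S(g_3,g_4)) all reduce to 0 modulo the current basis, so we have a Gröbner basis.
Inter-reduce: drop elements whose leading term is divisible by another's, tail-reduce, and make monic.

G = {x + 8/15*y + 8/15*z + 1/15, y**2 + y*z - 5/8*y + 51/32*z - 33/32}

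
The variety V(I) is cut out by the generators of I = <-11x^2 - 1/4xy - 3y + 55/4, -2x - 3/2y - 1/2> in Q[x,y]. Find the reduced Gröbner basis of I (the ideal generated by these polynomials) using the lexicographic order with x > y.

G = {x + 3/4y + 1/4, y^2 + 113/96y - 209/96}

This is the nonlinear analogue of row-reducing a linear system.

f_1 = -11x^2 - 1/4xy - 3y + 55/4, LT = x^2.
f_2 = -2x - 3/2y - 1/2, LT = x.

S(f_1,f_2): lcm = x^2. S = -8/11xy - 1/4x + 3/11y - 5/4.
  leading term xy: subtract (4/11y)·f_2 from -8/11xy - 1/4x + 3/11y - 5/4 → -1/4x + 6/11y^2 + 5/11y - 5/4
  leading term x: subtract (1/8)·f_2 from -1/4x + 6/11y^2 + 5/11y - 5/4 → 6/11y^2 + 113/176y - 19/16
  leading term y^2: no divisor's leading term divides it; move 6/11y^2 to the remainder.
  leading term y: no divisor's leading term divides it; move 113/176y to the remainder.
  leading term 1: no divisor's leading term divides it; move -19/16 to the remainder.
  remainder 6/11y^2 + 113/176y - 19/16 ≠ 0; add g_3 = 6/11y^2 + 113/176y - 19/16 to the basis.

The other S-polynomials (S(f_1,g_3), S(f_2,g_3)) all reduce to 0 modulo the current basis, so we have a Gröbner basis.
Inter-reduce: drop elements whose leading term is divisible by another's, tail-reduce, and make monic.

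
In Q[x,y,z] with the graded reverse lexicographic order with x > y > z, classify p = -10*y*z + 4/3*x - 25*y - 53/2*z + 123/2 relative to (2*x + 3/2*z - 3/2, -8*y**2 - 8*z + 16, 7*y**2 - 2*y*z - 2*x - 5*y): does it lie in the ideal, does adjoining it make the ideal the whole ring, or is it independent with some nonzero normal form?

First compute the reduced Gröbner basis of I by Buchberger's algorithm.
f_1 = 2*x + 3/2*z - 3/2, LT = x.
f_2 = -8*y**2 - 8*z + 16, LT = y**2.
f_3 = 7*y**2 - 2*y*z - 2*x - 5*y, LT = y**2.

S(f_2,f_3): lcm = y**2. S = 2/7*y*z + 2/7*x + 5/7*y + z - 2.
  reduce S modulo (f_1, f_2, f_3):
  remainder 2/7*y*z + 5/7*y + 11/14*z - 25/14 ≠ 0; add h_4 = 2/7*y*z + 5/7*y + 11/14*z - 25/14 to the basis.

S(f_2,h_4): lcm = y**2*z. S = -5/2*y**2 - 11/4*y*z + z**2 + 25/4*y - 2*z.
  reduce S modulo (f_1, f_2, f_3, h_4):
  remainder z**2 + 105/8*y + 129/16*z - 355/16 ≠ 0; add h_5 = z**2 + 105/8*y + 129/16*z - 355/16 to the basis.

The other S-polynomials (S(f_1,f_2), S(f_1,f_3), S(f_1,h_4), S(f_3,h_4), S(f_1,h_5), S(f_2,h_5), S(f_3,h_5), S(h_4,h_5)) all reduce to 0 modulo the current basis, so we have a Gröbner basis.
Inter-reduce: drop elements whose leading term is divisible by another's, tail-reduce, and make monic.
Reduced Gröbner basis: {y**2 + z - 2, y*z + 5/2*y + 11/4*z - 25/4, z**2 + 105/8*y + 129/16*z - 355/16, x + 3/4*z - 3/4}.
Label its elements g_1 = y**2 + z - 2, g_2 = y*z + 5/2*y + 11/4*z - 25/4, g_3 = z**2 + 105/8*y + 129/16*z - 355/16, g_4 = x + 3/4*z - 3/4.

Reduce p = -10*y*z + 4/3*x - 25*y - 53/2*z + 123/2 modulo G:
  leading term y*z: subtract (-10)·g_2 from -10*y*z + 4/3*x - 25*y - 53/2*z + 123/2 → 4/3*x + z - 1
  leading term x: subtract (4/3)·g_4 from 4/3*x + z - 1 → 0
  normal form = 0.
Since the normal form is 0, p ∈ I.

-10*y*z + 4/3*x - 25*y - 53/2*z + 123/2 lies in I (it reduces to 0).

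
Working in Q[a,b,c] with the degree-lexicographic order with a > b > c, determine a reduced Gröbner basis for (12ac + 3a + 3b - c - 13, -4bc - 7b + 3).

f_1 = 12ac + 3a + 3b - c - 13, LT = ac.
f_2 = -4bc - 7b + 3, LT = bc.

S(f_1,f_2): lcm = abc. S = -\tfrac{3}{2}ab + \tfrac{1}{4}b^{2} - \tfrac{1}{12}bc + \tfrac{3}{4}a - \tfrac{13}{12}b.
  leading term ab: no divisor's leading term divides it; move -\tfrac{3}{2}ab to the remainder.
  leading term b^{2}: no divisor's leading term divides it; move \tfrac{1}{4}b^{2} to the remainder.
  leading term bc: subtract (\tfrac{1}{48})·f_2 from -\tfrac{1}{12}bc + \tfrac{3}{4}a - \tfrac{13}{12}b → \tfrac{3}{4}a - \tfrac{15}{16}b - \tfrac{1}{16}
  leading term a: no divisor's leading term divides it; move \tfrac{3}{4}a to the remainder.
  leading term b: no divisor's leading term divides it; move -\tfrac{15}{16}b to the remainder.
  leading term 1: no divisor's leading term divides it; move -\tfrac{1}{16} to the remainder.
  remainder -\tfrac{3}{2}ab + \tfrac{1}{4}b^{2} + \tfrac{3}{4}a - \tfrac{15}{16}b - \tfrac{1}{16} ≠ 0; add g_3 = -\tfrac{3}{2}ab + \tfrac{1}{4}b^{2} + \tfrac{3}{4}a - \tfrac{15}{16}b - \tfrac{1}{16} to the basis.

The other S-polynomials (S(f_1,g_3), S(f_2,g_3)) all reduce to 0 modulo the current basis, so we have a Gröbner basis.

G = {ab - \tfrac{1}{6}b^{2} - \tfrac{1}{2}a + \tfrac{5}{8}b + \tfrac{1}{24}, ac + \tfrac{1}{4}a + \tfrac{1}{4}b - \tfrac{1}{12}c - \tfrac{13}{12}, bc + \tfrac{7}{4}b - \tfrac{3}{4}}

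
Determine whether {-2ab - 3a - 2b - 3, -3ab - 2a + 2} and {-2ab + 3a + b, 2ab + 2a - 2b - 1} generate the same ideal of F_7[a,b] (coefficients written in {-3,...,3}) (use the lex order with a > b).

Yes, the ideals are equal.

For a fixed monomial order, each ideal has a unique reduced Gröbner basis; comparing bases decides equality.
Buchberger on the first generating set:
f_1 = -2ab - 3a - 2b - 3, LT = ab.
f_2 = -3ab - 2a + 2, LT = ab.

S(f_1,f_2): lcm = ab. S = 2a + b + 1.
  reduce S modulo (f_1, f_2):
  remainder 2a + b + 1 ≠ 0; add g_3 = 2a + b + 1 to the basis.

S(f_1,g_3): lcm = ab. S = -2a + 3b^{2} - 3b - 2.
  reduce S modulo (f_1, f_2, g_3):
  remainder 3b^{2} - 2b - 1 ≠ 0; add g_4 = 3b^{2} - 2b - 1 to the basis.

The other S-polynomials (S(f_2,g_3), S(f_1,g_4), S(f_2,g_4), S(g_3,g_4)) all reduce to 0 modulo the current basis, so we have a Gröbner basis.
Inter-reduce: drop elements whose leading term is divisible by another's, tail-reduce, and make monic.
Reduced Gröbner basis: {a - 3b - 3, b^{2} - 3b + 2}.

Buchberger on the second generating set:
h_1 = -2ab + 3a + b, LT = ab.
h_2 = 2ab + 2a - 2b - 1, LT = ab.

S(h_1,h_2): lcm = ab. S = a - 3b - 3.
  reduce S modulo (h_1, h_2):
  remainder a - 3b - 3 ≠ 0; add k_3 = a - 3b - 3 to the basis.

S(h_1,k_3): lcm = ab. S = 2a + 3b^{2} - b.
  reduce S modulo (h_1, h_2, k_3):
  remainder 3b^{2} - 2b - 1 ≠ 0; add k_4 = 3b^{2} - 2b - 1 to the basis.

The other S-polynomials (S(h_2,k_3), S(h_1,k_4), S(h_2,k_4), S(k_3,k_4)) all reduce to 0 modulo the current basis, so we have a Gröbner basis.
Inter-reduce: drop elements whose leading term is divisible by another's, tail-reduce, and make monic.
Reduced Gröbner basis: {a - 3b - 3, b^{2} - 3b + 2}.

These coincide, so the ideals are equal.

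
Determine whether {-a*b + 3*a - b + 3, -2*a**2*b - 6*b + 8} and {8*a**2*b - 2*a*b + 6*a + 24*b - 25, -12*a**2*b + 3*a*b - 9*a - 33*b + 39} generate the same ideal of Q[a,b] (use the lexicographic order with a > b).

No, the ideals differ.

For a fixed monomial order, each ideal has a unique reduced Gröbner basis; comparing bases decides equality.
Buchberger on the first generating set:
f_1 = -a*b + 3*a - b + 3, LT = a*b.
f_2 = -2*a**2*b - 6*b + 8, LT = a**2*b.

S(f_1,f_2): lcm = a**2*b. S = -3*a**2 + a*b - 3*a - 3*b + 4.
  leading term a**2: no divisor's leading term divides it; move -3*a**2 to the remainder.
  leading term a*b: subtract (-1)·f_1 from a*b - 3*a - 3*b + 4 → -4*b + 7
  leading term b: no divisor's leading term divides it; move -4*b to the remainder.
  leading term 1: no divisor's leading term divides it; move 7 to the remainder.
  remainder -3*a**2 - 4*b + 7 ≠ 0; add g_3 = -3*a**2 - 4*b + 7 to the basis.

S(f_1,g_3): lcm = a**2*b. S = -3*a**2 + a*b - 3*a - 4/3*b**2 + 7/3*b.
  leading term a**2: subtract (1)·g_3 from -3*a**2 + a*b - 3*a - 4/3*b**2 + 7/3*b → a*b - 3*a - 4/3*b**2 + 19/3*b - 7
  leading term a*b: subtract (-1)·f_1 from a*b - 3*a - 4/3*b**2 + 19/3*b - 7 → -4/3*b**2 + 16/3*b - 4
  leading term b**2: no divisor's leading term divides it; move -4/3*b**2 to the remainder.
  leading term b: no divisor's leading term divides it; move 16/3*b to the remainder.
  leading term 1: no divisor's leading term divides it; move -4 to the remainder.
  remainder -4/3*b**2 + 16/3*b - 4 ≠ 0; add g_4 = -4/3*b**2 + 16/3*b - 4 to the basis.

The other S-polynomials (S(f_2,g_3), S(f_1,g_4), S(f_2,g_4), S(g_3,g_4)) all reduce to 0 modulo the current basis, so we have a Gröbner basis.
Inter-reduce: drop elements whose leading term is divisible by another's, tail-reduce, and make monic.
Reduced Gröbner basis: {a**2 + 4/3*b - 7/3, a*b - 3*a + b - 3, b**2 - 4*b + 3}.

Buchberger on the second generating set:
h_1 = 8*a**2*b - 2*a*b + 6*a + 24*b - 25, LT = a**2*b.
h_2 = -12*a**2*b + 3*a*b - 9*a - 33*b + 39, LT = a**2*b.

S(h_1,h_2): lcm = a**2*b. S = 1/4*b + 1/8.
  leading term b: no divisor's leading term divides it; move 1/4*b to the remainder.
  leading term 1: no divisor's leading term divides it; move 1/8 to the remainder.
  remainder 1/4*b + 1/8 ≠ 0; add k_3 = 1/4*b + 1/8 to the basis.

S(h_1,k_3): lcm = a**2*b. S = -1/2*a**2 - 1/4*a*b + 3/4*a + 3*b - 25/8.
  leading term a**2: no divisor's leading term divides it; move -1/2*a**2 to the remainder.
  leading term a*b: subtract (-a)·k_3 from -1/4*a*b + 3/4*a + 3*b - 25/8 → 7/8*a + 3*b - 25/8
  leading term a: no divisor's leading term divides it; move 7/8*a to the remainder.
  leading term b: subtract (12)·k_3 from 3*b - 25/8 → -37/8
  leading term 1: no divisor's leading term divides it; move -37/8 to the remainder.
  remainder -1/2*a**2 + 7/8*a - 37/8 ≠ 0; add k_4 = -1/2*a**2 + 7/8*a - 37/8 to the basis.

The other S-polynomials (S(h_2,k_3), S(h_1,k_4), S(h_2,k_4), S(k_3,k_4)) all reduce to 0 modulo the current basis, so we have a Gröbner basis.
Inter-reduce: drop elements whose leading term is divisible by another's, tail-reduce, and make monic.
Reduced Gröbner basis: {a**2 - 7/4*a + 37/4, b + 1/2}.

The bases are distinct; the ideals are different.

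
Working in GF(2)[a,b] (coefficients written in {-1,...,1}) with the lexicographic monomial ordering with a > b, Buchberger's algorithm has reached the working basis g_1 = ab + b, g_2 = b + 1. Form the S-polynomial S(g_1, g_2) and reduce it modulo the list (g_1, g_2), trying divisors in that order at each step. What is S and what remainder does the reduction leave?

S(g_1, g_2) = a + b; remainder on division = a + 1.

lcm(LM(g_1), LM(g_2)) = ab.
S = (lcm/LT(g_1))·g_1 − (lcm/LT(g_2))·g_2 = a + b.
Reduce S modulo (g_1, g_2) in that order:
  leading term a: no divisor's leading term divides it; move a to the remainder.
  leading term b: subtract (1)·g_2 from b → 1
  leading term 1: no divisor's leading term divides it; move 1 to the remainder.
The remainder a + 1 is nonzero, so it would be added as the next basis element.
This is the inner loop of Buchberger's algorithm — each nonzero remainder becomes a new basis element.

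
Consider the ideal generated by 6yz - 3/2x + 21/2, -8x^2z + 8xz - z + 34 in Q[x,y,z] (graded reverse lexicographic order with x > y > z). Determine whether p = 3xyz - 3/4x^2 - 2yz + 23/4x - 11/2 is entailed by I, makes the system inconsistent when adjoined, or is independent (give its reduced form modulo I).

First compute the reduced Gröbner basis of I by Buchberger's algorithm.
f_1 = 6yz - 3/2x + 21/2, LT = yz.
f_2 = -8x^2z + 8xz - z + 34, LT = x^2z.

S(f_1,f_2): lcm = x^2yz. S = -1/4x^3 + xyz + 7/4x^2 - 1/8yz + 17/4y.
  leading term x^3: no divisor's leading term divides it; move -1/4x^3 to the remainder.
  leading term xyz: subtract (1/6x)·f_1 from xyz + 7/4x^2 - 1/8yz + 17/4y → 2x^2 - 1/8yz - 7/4x + 17/4y
  leading term x^2: no divisor's leading term divides it; move 2x^2 to the remainder.
  leading term yz: subtract (-1/48)·f_1 from -1/8yz - 7/4x + 17/4y → -57/32x + 17/4y + 7/32
  leading term x: no divisor's leading term divides it; move -57/32x to the remainder.
  leading term y: no divisor's leading term divides it; move 17/4y to the remainder.
  leading term 1: no divisor's leading term divides it; move 7/32 to the remainder.
  remainder -1/4x^3 + 2x^2 - 57/32x + 17/4y + 7/32 ≠ 0; add h_3 = -1/4x^3 + 2x^2 - 57/32x + 17/4y + 7/32 to the basis.

The other S-polynomials (S(f_1,h_3), S(f_2,h_3)) all reduce to 0 modulo the current basis, so we have a Gröbner basis.
Inter-reduce: drop elements whose leading term is divisible by another's, tail-reduce, and make monic.
Reduced Gröbner basis: {x^3 - 8x^2 + 57/8x - 17y - 7/8, x^2z - xz + 1/8z - 17/4, yz - 1/4x + 7/4}.
Label its elements g_1 = x^3 - 8x^2 + 57/8x - 17y - 7/8, g_2 = x^2z - xz + 1/8z - 17/4, g_3 = yz - 1/4x + 7/4.

Reduce p = 3xyz - 3/4x^2 - 2yz + 23/4x - 11/2 modulo G:
  leading term xyz: subtract (3x)·g_3 from 3xyz - 3/4x^2 - 2yz + 23/4x - 11/2 → -2yz + 1/2x - 11/2
  leading term yz: subtract (-2)·g_3 from -2yz + 1/2x - 11/2 → -2
  leading term 1: no divisor's leading term divides it; move -2 to the remainder.
  normal form = -2.
The normal form is nonzero, so p ∉ I. Since p minus its normal form lies in I, I + (p) = I + (r) where r = -2; decide whether this ideal is the whole ring.
Here r = -2 is a nonzero constant, hence a unit: 1 ∈ I + (p), the Gröbner basis of I + (p) is {1}, and the enlarged system has no common solution — adjoining p is inconsistent.

Adjoining 3xyz - 3/4x^2 - 2yz + 23/4x - 11/2 makes the ideal the whole ring: the system is inconsistent.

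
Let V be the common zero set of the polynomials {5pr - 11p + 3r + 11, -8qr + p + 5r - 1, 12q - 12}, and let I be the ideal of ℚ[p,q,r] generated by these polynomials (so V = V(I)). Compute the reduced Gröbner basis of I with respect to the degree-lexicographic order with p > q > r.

f_1 = 5pr - 11p + 3r + 11, LT = pr.
f_2 = -8qr + p + 5r - 1, LT = qr.
f_3 = 12q - 12, LT = q.

S(f_1,f_2): lcm = pqr. S = ⅛p² - 11/5pq + ⅝pr + ⅗qr - ⅛p + 11/5q.
  leading term p²: no divisor's leading term divides it; move ⅛p² to the remainder.
  leading term pq: subtract (-11/60p)·f_3 from -11/5pq + ⅝pr + ⅗qr - ⅛p + 11/5q → ⅝pr + ⅗qr - 93/40p + 11/5q
  leading term pr: subtract (⅛)·f_1 from ⅝pr + ⅗qr - 93/40p + 11/5q → ⅗qr - 19/20p + 11/5q - ⅜r - 11/8
  leading term qr: subtract (-3/40)·f_2 from ⅗qr - 19/20p + 11/5q - ⅜r - 11/8 → -⅞p + 11/5q - 29/20
  leading term p: no divisor's leading term divides it; move -⅞p to the remainder.
  leading term q: subtract (11/60)·f_3 from 11/5q - 29/20 → ¾
  leading term 1: no divisor's leading term divides it; move ¾ to the remainder.
  remainder ⅛p² - ⅞p + ¾ ≠ 0; add g_4 = ⅛p² - ⅞p + ¾ to the basis.

S(f_2,f_3): lcm = qr. S = -⅛p + ⅜r + ⅛.
  leading term p: no divisor's leading term divides it; move -⅛p to the remainder.
  leading term r: no divisor's leading term divides it; move ⅜r to the remainder.
  leading term 1: no divisor's leading term divides it; move ⅛ to the remainder.
  remainder -⅛p + ⅜r + ⅛ ≠ 0; add g_5 = -⅛p + ⅜r + ⅛ to the basis.

S(f_1,g_5): lcm = pr. S = 3r² - 11/5p + 8/5r + 11/5.
  leading term r²: no divisor's leading term divides it; move 3r² to the remainder.
  leading term p: subtract (88/5)·g_5 from -11/5p + 8/5r + 11/5 → -5r
  leading term r: no divisor's leading term divides it; move -5r to the remainder.
  remainder 3r² - 5r ≠ 0; add g_6 = 3r² - 5r to the basis.

The other S-polynomials (S(f_1,f_3), S(f_1,g_4), S(f_2,g_4), S(f_3,g_4), S(f_2,g_5), S(f_3,g_5), S(g_4,g_5), S(f_1,g_6), S(f_2,g_6), S(f_3,g_6), S(g_4,g_6), S(g_5,g_6)) all reduce to 0 modulo the current basis, so we have a Gröbner basis.
Inter-reduce: drop elements whose leading term is divisible by another's, tail-reduce, and make monic.

G = {r² - 5/3r, p - 3r - 1, q - 1}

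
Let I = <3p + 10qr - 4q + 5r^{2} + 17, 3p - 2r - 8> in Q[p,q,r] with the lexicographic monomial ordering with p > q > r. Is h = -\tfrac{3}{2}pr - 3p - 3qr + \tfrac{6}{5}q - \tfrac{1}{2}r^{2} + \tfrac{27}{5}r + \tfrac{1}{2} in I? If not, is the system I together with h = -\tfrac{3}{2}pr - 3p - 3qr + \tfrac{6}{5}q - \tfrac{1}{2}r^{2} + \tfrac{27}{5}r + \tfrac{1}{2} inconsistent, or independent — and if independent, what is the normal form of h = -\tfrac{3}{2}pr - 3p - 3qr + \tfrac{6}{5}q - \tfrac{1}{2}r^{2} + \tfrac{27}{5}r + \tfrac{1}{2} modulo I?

First compute the reduced Gröbner basis of I by Buchberger's algorithm.
f_1 = 3p + 10qr - 4q + 5r^{2} + 17, LT = p.
f_2 = 3p - 2r - 8, LT = p.

S(f_1,f_2): lcm = p. S = \tfrac{10}{3}qr - \tfrac{4}{3}q + \tfrac{5}{3}r^{2} + \tfrac{2}{3}r + \tfrac{25}{3}.
  reduce S modulo (f_1, f_2):
  remainder \tfrac{10}{3}qr - \tfrac{4}{3}q + \tfrac{5}{3}r^{2} + \tfrac{2}{3}r + \tfrac{25}{3} ≠ 0; add k_3 = \tfrac{10}{3}qr - \tfrac{4}{3}q + \tfrac{5}{3}r^{2} + \tfrac{2}{3}r + \tfrac{25}{3} to the basis.

The other S-polynomials (S(f_1,k_3), S(f_2,k_3)) all reduce to 0 modulo the current basis, so we have a Gröbner basis.
Inter-reduce: drop elements whose leading term is divisible by another's, tail-reduce, and make monic.
Reduced Gröbner basis: {p - \tfrac{2}{3}r - \tfrac{8}{3}, qr - \tfrac{2}{5}q + \tfrac{1}{2}r^{2} + \tfrac{1}{5}r + \tfrac{5}{2}}.
Label its elements g_1 = p - \tfrac{2}{3}r - \tfrac{8}{3}, g_2 = qr - \tfrac{2}{5}q + \tfrac{1}{2}r^{2} + \tfrac{1}{5}r + \tfrac{5}{2}.

Reduce h = -\tfrac{3}{2}pr - 3p - 3qr + \tfrac{6}{5}q - \tfrac{1}{2}r^{2} + \tfrac{27}{5}r + \tfrac{1}{2} modulo G:
  leading term pr: subtract (-\tfrac{3}{2}r)·g_1 from -\tfrac{3}{2}pr - 3p - 3qr + \tfrac{6}{5}q - \tfrac{1}{2}r^{2} + \tfrac{27}{5}r + \tfrac{1}{2} → -3p - 3qr + \tfrac{6}{5}q - \tfrac{3}{2}r^{2} + \tfrac{7}{5}r + \tfrac{1}{2}
  leading term p: subtract (-3)·g_1 from -3p - 3qr + \tfrac{6}{5}q - \tfrac{3}{2}r^{2} + \tfrac{7}{5}r + \tfrac{1}{2} → -3qr + \tfrac{6}{5}q - \tfrac{3}{2}r^{2} - \tfrac{3}{5}r - \tfrac{15}{2}
  leading term qr: subtract (-3)·g_2 from -3qr + \tfrac{6}{5}q - \tfrac{3}{2}r^{2} - \tfrac{3}{5}r - \tfrac{15}{2} → 0
  normal form = 0.
Since the normal form is 0, h ∈ I.

-\tfrac{3}{2}pr - 3p - 3qr + \tfrac{6}{5}q - \tfrac{1}{2}r^{2} + \tfrac{27}{5}r + \tfrac{1}{2} lies in I (it reduces to 0).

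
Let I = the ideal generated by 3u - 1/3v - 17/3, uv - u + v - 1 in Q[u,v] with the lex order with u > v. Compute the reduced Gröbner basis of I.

The reduced Gröbner basis is the canonical form of the ideal for this ordering.

f_1 = 3u - 1/3v - 17/3, LT = u.
f_2 = uv - u + v - 1, LT = uv.

S(f_1,f_2): lcm = uv. S = u - 1/9v^2 - 26/9v + 1.
  reduce S modulo (f_1, f_2):
  remainder -1/9v^2 - 25/9v + 26/9 ≠ 0; add g_3 = -1/9v^2 - 25/9v + 26/9 to the basis.

The other S-polynomials (S(f_1,g_3), S(f_2,g_3)) all reduce to 0 modulo the current basis, so we have a Gröbner basis.
Inter-reduce: drop elements whose leading term is divisible by another's, tail-reduce, and make monic.

G = {u - 1/9v - 17/9, v^2 + 25v - 26}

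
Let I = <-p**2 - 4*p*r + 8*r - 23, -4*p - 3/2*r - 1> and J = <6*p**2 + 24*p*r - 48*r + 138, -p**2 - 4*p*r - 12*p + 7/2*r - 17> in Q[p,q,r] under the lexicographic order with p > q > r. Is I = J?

No, the ideals differ.

For a fixed monomial order, each ideal has a unique reduced Gröbner basis; comparing bases decides equality.
Buchberger on the first generating set:
f_1 = -p**2 - 4*p*r + 8*r - 23, LT = p**2.
f_2 = -4*p - 3/2*r - 1, LT = p.

S(f_1,f_2): lcm = p**2. S = 29/8*p*r - 1/4*p - 8*r + 23.
  reduce S modulo (f_1, f_2):
  remainder -87/64*r**2 - 141/16*r + 369/16 ≠ 0; add g_3 = -87/64*r**2 - 141/16*r + 369/16 to the basis.

The other S-polynomials (S(f_1,g_3), S(f_2,g_3)) all reduce to 0 modulo the current basis, so we have a Gröbner basis.
Inter-reduce: drop elements whose leading term is divisible by another's, tail-reduce, and make monic.
Reduced Gröbner basis: {p + 3/8*r + 1/4, r**2 + 188/29*r - 492/29}.

Buchberger on the second generating set:
h_1 = 6*p**2 + 24*p*r - 48*r + 138, LT = p**2.
h_2 = -p**2 - 4*p*r - 12*p + 7/2*r - 17, LT = p**2.

S(h_1,h_2): lcm = p**2. S = -12*p - 9/2*r + 6.
  reduce S modulo (h_1, h_2):
  remainder -12*p - 9/2*r + 6 ≠ 0; add k_3 = -12*p - 9/2*r + 6 to the basis.

S(h_1,k_3): lcm = p**2. S = 29/8*p*r + 1/2*p - 8*r + 23.
  reduce S modulo (h_1, h_2, k_3):
  remainder -87/64*r**2 - 51/8*r + 93/4 ≠ 0; add k_4 = -87/64*r**2 - 51/8*r + 93/4 to the basis.

The other S-polynomials (S(h_2,k_3), S(h_1,k_4), S(h_2,k_4), S(k_3,k_4)) all reduce to 0 modulo the current basis, so we have a Gröbner basis.
Inter-reduce: drop elements whose leading term is divisible by another's, tail-reduce, and make monic.
Reduced Gröbner basis: {p + 3/8*r - 1/2, r**2 + 136/29*r - 496/29}.

Since the reduced bases disagree, the two ideals are not the same.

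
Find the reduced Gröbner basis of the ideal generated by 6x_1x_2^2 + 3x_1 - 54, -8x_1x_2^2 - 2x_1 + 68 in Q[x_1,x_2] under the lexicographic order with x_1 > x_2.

f_1 = 6x_1x_2^2 + 3x_1 - 54, LT = x_1x_2^2.
f_2 = -8x_1x_2^2 - 2x_1 + 68, LT = x_1x_2^2.

S(f_1,f_2): lcm = x_1x_2^2. S = 1/4x_1 - 1/2.
  reduce S modulo (f_1, f_2):
  remainder 1/4x_1 - 1/2 ≠ 0; add g_3 = 1/4x_1 - 1/2 to the basis.

S(f_1,g_3): lcm = x_1x_2^2. S = 1/2x_1 + 2x_2^2 - 9.
  reduce S modulo (f_1, f_2, g_3):
  remainder 2x_2^2 - 8 ≠ 0; add g_4 = 2x_2^2 - 8 to the basis.

The other S-polynomials (S(f_2,g_3), S(f_1,g_4), S(f_2,g_4), S(g_3,g_4)) all reduce to 0 modulo the current basis, so we have a Gröbner basis.
Inter-reduce: drop elements whose leading term is divisible by another's, tail-reduce, and make monic.

G = {x_1 - 2, x_2^2 - 4}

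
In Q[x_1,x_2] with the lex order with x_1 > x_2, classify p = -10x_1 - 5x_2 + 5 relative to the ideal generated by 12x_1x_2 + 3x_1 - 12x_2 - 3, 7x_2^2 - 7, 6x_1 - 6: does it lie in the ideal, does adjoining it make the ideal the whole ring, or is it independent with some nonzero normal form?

-10x_1 - 5x_2 + 5 is independent of I; its normal form modulo I is -5x_2 - 5.

First compute the reduced Gröbner basis of I by Buchberger's algorithm.
f_1 = 12x_1x_2 + 3x_1 - 12x_2 - 3, LT = x_1x_2.
f_2 = 7x_2^2 - 7, LT = x_2^2.
f_3 = 6x_1 - 6, LT = x_1.

S(f_1,f_2): lcm = x_1x_2^2. S = 1/4x_1x_2 + x_1 - x_2^2 - 1/4x_2.
  leading term x_1x_2: subtract (1/48)·f_1 from 1/4x_1x_2 + x_1 - x_2^2 - 1/4x_2 → 15/16x_1 - x_2^2 + 1/16
  leading term x_1: subtract (5/32)·f_3 from 15/16x_1 - x_2^2 + 1/16 → -x_2^2 + 1
  leading term x_2^2: subtract (-1/7)·f_2 from -x_2^2 + 1 → 0
  remainder 0.

S(f_1,f_3): lcm = x_1x_2. S = 1/4x_1 - 1/4.
  leading term x_1: subtract (1/24)·f_3 from 1/4x_1 - 1/4 → 0
  remainder 0.

S(f_2,f_3): leading monomials are coprime, so the S-polynomial reduces to 0 (Buchberger's first criterion).
Every S-polynomial of the final basis reduces to 0, so we have a Gröbner basis.
Inter-reduce: drop elements whose leading term is divisible by another's, tail-reduce, and make monic.
Reduced Gröbner basis: {x_1 - 1, x_2^2 - 1}.
Label its elements g_1 = x_1 - 1, g_2 = x_2^2 - 1.

Reduce p = -10x_1 - 5x_2 + 5 modulo G:
  leading term x_1: subtract (-10)·g_1 from -10x_1 - 5x_2 + 5 → -5x_2 - 5
  leading term x_2: no divisor's leading term divides it; move -5x_2 to the remainder.
  leading term 1: no divisor's leading term divides it; move -5 to the remainder.
  normal form = -5x_2 - 5.
The normal form is nonzero, so p ∉ I. Since p minus its normal form lies in I, I + (p) = I + (r) where r = -5x_2 - 5; decide whether this ideal is the whole ring.
Run Buchberger on G together with r (pairs among the g_i already reduce to 0 since G is a Gröbner basis):
g_1 = x_1 - 1, LT = x_1.
g_2 = x_2^2 - 1, LT = x_2^2.
r = -5x_2 - 5, LT = x_2.

S(g_1,g_2): leading monomials are coprime, so the S-polynomial reduces to 0 (Buchberger's first criterion).
S(g_1,r): leading monomials are coprime, so the S-polynomial reduces to 0 (Buchberger's first criterion).
S(g_2,r): lcm = x_2^2. S = -x_2 - 1.
  leading term x_2: subtract (1/5)·r from -x_2 - 1 → 0
  remainder 0.

Every S-polynomial of the final basis reduces to 0, so we have a Gröbner basis.
Inter-reduce: drop elements whose leading term is divisible by another's, tail-reduce, and make monic.
Reduced Gröbner basis: {x_1 - 1, x_2 + 1}.
The reduced Gröbner basis of I + (p) is {x_1 - 1, x_2 + 1} ≠ {1}, a proper ideal, so the enlarged system stays consistent: p is independent of I, with normal form -5x_2 - 5.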